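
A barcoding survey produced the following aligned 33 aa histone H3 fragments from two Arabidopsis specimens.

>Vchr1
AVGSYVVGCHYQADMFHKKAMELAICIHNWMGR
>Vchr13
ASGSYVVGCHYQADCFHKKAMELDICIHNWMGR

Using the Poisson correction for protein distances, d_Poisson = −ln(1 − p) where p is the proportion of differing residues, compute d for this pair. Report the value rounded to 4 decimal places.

The sequences differ at positions 2 (V/S), 15 (M/C), 24 (A/D).
p = 3/33 = 0.090909.
d = −ln(1 − 0.090909) = −ln(0.909091) = 0.0953.

0.0953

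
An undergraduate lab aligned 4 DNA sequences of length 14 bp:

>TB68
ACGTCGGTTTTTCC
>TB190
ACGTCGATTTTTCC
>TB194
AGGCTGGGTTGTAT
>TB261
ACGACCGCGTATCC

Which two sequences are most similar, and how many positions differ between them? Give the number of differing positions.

Pairwise Hamming distances:
  TB68 vs TB190: 1
  TB68 vs TB194: 7
  TB68 vs TB261: 5
  TB190 vs TB194: 8
  TB190 vs TB261: 6
  TB194 vs TB261: 9
The smallest is 1, between TB68 and TB190.

1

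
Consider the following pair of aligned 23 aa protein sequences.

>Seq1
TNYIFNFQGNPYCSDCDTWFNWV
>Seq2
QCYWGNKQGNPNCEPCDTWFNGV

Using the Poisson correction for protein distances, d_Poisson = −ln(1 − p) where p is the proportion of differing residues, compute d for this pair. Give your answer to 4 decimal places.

Differing sites — 1:T/Q; 2:N/C; 4:I/W; 5:F/G; 7:F/K; 12:Y/N; 14:S/E; 15:D/P; 22:W/G.
p = 9/23 = 0.391304.
d = −ln(1 − 0.391304) = −ln(0.608696) = 0.4964.

0.4964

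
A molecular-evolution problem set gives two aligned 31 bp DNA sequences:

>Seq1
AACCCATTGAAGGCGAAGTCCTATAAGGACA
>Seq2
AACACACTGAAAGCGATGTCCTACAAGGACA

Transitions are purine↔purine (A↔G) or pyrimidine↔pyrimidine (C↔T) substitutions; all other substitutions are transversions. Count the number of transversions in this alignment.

Mismatches occur at site 4 (C/A, transversion), site 7 (T/C, transition), site 12 (G/A, transition), site 17 (A/T, transversion), site 24 (T/C, transition).
Of the 5 differences, 3 transitions and 2 transversions, so the answer is 2.

2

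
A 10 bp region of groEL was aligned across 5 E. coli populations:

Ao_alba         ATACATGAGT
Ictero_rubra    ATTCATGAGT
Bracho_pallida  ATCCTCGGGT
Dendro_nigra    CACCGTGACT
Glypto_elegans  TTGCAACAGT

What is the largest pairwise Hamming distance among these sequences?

Pairwise Hamming distances:
  Ao_alba vs Ictero_rubra: 1
  Ao_alba vs Bracho_pallida: 4
  Ao_alba vs Dendro_nigra: 5
  Ao_alba vs Glypto_elegans: 4
  Ictero_rubra vs Bracho_pallida: 4
  Ictero_rubra vs Dendro_nigra: 5
  Ictero_rubra vs Glypto_elegans: 4
  Bracho_pallida vs Dendro_nigra: 6
  Bracho_pallida vs Glypto_elegans: 6
  Dendro_nigra vs Glypto_elegans: 7
The largest is 7, between Dendro_nigra and Glypto_elegans.

7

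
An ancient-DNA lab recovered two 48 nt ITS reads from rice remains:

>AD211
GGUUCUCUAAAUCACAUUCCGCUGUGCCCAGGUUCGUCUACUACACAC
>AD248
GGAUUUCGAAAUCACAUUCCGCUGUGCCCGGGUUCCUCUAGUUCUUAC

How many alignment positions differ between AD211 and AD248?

9

The sequences differ at positions 3 (U/A), 5 (C/U), 8 (U/G), 30 (A/G), 36 (G/C), 41 (C/G), 43 (A/U), 45 (A/U), 46 (C/U).
That gives 9 mismatches out of 48 aligned sites, so the Hamming distance is 9.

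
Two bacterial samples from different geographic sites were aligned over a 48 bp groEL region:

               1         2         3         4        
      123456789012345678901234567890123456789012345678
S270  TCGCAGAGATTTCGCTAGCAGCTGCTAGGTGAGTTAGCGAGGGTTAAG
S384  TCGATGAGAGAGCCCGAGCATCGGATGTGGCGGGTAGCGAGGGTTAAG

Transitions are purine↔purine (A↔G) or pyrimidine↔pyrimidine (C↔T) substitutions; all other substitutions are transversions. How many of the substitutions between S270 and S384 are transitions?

Mismatches occur at site 4 (C↔A, transversion), site 5 (A↔T, transversion), site 10 (T↔G, transversion), site 11 (T↔A, transversion), site 12 (T↔G, transversion), site 14 (G↔C, transversion), site 16 (T↔G, transversion), site 21 (G↔T, transversion), site 23 (T↔G, transversion), site 25 (C↔A, transversion), site 27 (A↔G, transition), site 28 (G↔T, transversion), site 30 (T↔G, transversion), site 31 (G↔C, transversion), site 32 (A↔G, transition), site 34 (T↔G, transversion).
Of the 16 differences, 2 transitions and 14 transversions, so the answer is 2.

2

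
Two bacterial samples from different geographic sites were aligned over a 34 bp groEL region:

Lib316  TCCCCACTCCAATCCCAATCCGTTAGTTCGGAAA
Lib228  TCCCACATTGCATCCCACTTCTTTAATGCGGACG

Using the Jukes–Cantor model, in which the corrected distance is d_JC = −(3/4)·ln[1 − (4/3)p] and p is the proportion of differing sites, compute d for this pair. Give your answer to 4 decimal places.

0.5347

Differing sites — 5:C/A; 6:A/C; 7:C/A; 9:C/T; 10:C/G; 11:A/C; 18:A/C; 20:C/T; 22:G/T; 26:G/A; 28:T/G; 33:A/C; 34:A/G.
p = 13/34 = 0.382353.
d = −0.75 · ln(1 − (4/3)·0.382353) = −0.75 · ln(0.490196) = −0.75 · (-0.712950) = 0.5347.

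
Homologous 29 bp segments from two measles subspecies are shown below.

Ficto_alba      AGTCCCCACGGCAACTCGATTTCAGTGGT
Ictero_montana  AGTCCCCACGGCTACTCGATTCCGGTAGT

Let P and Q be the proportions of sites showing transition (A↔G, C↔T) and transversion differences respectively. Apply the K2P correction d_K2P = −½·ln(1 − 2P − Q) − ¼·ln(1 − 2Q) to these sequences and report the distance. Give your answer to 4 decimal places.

The sequences differ at positions 13 (A/T, transversion), 22 (T/C, transition), 24 (A/G, transition), 27 (G/A, transition).
Of the 4 differences, 3 transitions and 1 transversion over 29 sites: P = 3/29 = 0.103448, Q = 1/29 = 0.034483.
d = −0.5·ln(0.758621) − 0.25·ln(0.931034) = −0.5·(-0.276253) − 0.25·(-0.071459) = 0.1560.

0.1560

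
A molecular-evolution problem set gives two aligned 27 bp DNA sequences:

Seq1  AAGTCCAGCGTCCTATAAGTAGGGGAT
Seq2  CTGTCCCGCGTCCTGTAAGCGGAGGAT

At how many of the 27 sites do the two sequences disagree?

7

Mismatches occur at site 1 (A↔C), site 2 (A↔T), site 7 (A↔C), site 15 (A↔G), site 20 (T↔C), site 21 (A↔G), site 23 (G↔A).
That gives 7 mismatches out of 27 aligned sites, so the Hamming distance is 7.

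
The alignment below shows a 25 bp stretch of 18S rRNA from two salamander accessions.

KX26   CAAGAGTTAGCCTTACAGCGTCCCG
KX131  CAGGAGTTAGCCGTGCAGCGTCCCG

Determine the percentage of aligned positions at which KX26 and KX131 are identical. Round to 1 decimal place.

88.0%

Mismatches occur at site 3 (A/G), site 13 (T/G), site 15 (A/G).
22 of the 25 sites match, so the percent identity is 22/25 × 100 = 88.0%.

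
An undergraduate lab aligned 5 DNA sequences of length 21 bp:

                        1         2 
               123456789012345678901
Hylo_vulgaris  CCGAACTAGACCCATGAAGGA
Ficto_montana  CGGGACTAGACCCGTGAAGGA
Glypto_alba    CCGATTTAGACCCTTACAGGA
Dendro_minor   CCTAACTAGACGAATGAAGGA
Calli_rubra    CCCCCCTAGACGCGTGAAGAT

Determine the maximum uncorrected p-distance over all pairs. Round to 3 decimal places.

Pairwise Hamming distances:
  Hylo_vulgaris vs Ficto_montana: 3
  Hylo_vulgaris vs Glypto_alba: 5
  Hylo_vulgaris vs Dendro_minor: 3
  Hylo_vulgaris vs Calli_rubra: 7
  Ficto_montana vs Glypto_alba: 7
  Ficto_montana vs Dendro_minor: 6
  Ficto_montana vs Calli_rubra: 7
  Glypto_alba vs Dendro_minor: 8
  Glypto_alba vs Calli_rubra: 10
  Dendro_minor vs Calli_rubra: 7
The largest is 10 mismatches, between Glypto_alba and Calli_rubra; p = 10/21 = 0.476.

0.476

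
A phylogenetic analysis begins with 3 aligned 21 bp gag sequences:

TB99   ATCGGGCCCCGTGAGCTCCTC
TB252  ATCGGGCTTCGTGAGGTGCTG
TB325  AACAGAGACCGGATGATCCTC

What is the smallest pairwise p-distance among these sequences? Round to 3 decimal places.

0.238

Pairwise Hamming distances:
  TB99 vs TB252: 5
  TB99 vs TB325: 9
  TB252 vs TB325: 12
The smallest is 5 mismatches, between TB99 and TB252; p = 5/21 = 0.238.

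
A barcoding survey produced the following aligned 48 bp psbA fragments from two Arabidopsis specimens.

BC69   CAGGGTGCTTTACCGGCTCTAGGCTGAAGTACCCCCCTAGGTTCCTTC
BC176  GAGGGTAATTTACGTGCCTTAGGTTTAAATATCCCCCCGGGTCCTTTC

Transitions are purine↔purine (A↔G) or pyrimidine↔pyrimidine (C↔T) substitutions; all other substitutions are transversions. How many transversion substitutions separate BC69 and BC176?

5

Mismatches occur at site 1 (C→G, transversion), site 7 (G→A, transition), site 8 (C→A, transversion), site 14 (C→G, transversion), site 15 (G→T, transversion), site 18 (T→C, transition), site 19 (C→T, transition), site 24 (C→T, transition), site 26 (G→T, transversion), site 29 (G→A, transition), site 32 (C→T, transition), site 38 (T→C, transition), site 39 (A→G, transition), site 43 (T→C, transition), site 45 (C→T, transition).
Of the 15 differences, 10 transitions and 5 transversions, so the answer is 5.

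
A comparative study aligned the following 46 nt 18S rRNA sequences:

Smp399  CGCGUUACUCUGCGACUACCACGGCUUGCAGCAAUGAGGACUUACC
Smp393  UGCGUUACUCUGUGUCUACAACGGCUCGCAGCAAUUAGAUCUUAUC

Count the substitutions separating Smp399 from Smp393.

9

Differing sites — 1:C/U; 13:C/U; 15:A/U; 20:C/A; 27:U/C; 36:G/U; 39:G/A; 40:A/U; 45:C/U.
That gives 9 mismatches out of 46 aligned sites, so the Hamming distance is 9.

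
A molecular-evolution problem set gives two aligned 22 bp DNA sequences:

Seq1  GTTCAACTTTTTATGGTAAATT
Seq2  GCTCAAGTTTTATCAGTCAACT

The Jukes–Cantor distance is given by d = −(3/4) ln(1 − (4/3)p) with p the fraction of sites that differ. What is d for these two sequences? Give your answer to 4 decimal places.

0.4975

The sequences differ at positions 2 (T/C), 7 (C/G), 12 (T/A), 13 (A/T), 14 (T/C), 15 (G/A), 18 (A/C), 21 (T/C).
p = 8/22 = 0.363636.
d = −0.75 · ln(1 − (4/3)·0.363636) = −0.75 · ln(0.515152) = −0.75 · (-0.663293) = 0.4975.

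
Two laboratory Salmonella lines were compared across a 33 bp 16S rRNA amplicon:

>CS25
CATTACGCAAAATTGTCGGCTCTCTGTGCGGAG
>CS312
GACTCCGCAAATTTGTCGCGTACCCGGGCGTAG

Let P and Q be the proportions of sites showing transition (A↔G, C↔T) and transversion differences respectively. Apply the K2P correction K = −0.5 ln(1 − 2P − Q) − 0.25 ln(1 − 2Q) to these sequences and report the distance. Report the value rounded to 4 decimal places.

Differing sites — 1:C/G (Tv); 3:T/C (Ti); 5:A/C (Tv); 12:A/T (Tv); 19:G/C (Tv); 20:C/G (Tv); 22:C/A (Tv); 23:T/C (Ti); 25:T/C (Ti); 27:T/G (Tv); 31:G/T (Tv).
Of the 11 differences, 3 transitions and 8 transversions over 33 sites: P = 3/33 = 0.090909, Q = 8/33 = 0.242424.
d = −0.5·ln(0.575758) − 0.25·ln(0.515152) = −0.5·(-0.552068) − 0.25·(-0.663293) = 0.4419.

0.4419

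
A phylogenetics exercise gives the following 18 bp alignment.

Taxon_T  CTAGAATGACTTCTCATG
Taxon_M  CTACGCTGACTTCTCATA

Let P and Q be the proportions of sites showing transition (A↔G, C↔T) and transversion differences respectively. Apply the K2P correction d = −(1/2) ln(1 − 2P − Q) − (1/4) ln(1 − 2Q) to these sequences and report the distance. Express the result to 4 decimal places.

0.2656

Mismatches occur at site 4 (G→C, transversion), site 5 (A→G, transition), site 6 (A→C, transversion), site 18 (G→A, transition).
Of the 4 differences, 2 transitions and 2 transversions over 18 sites: P = 2/18 = 0.111111, Q = 2/18 = 0.111111.
d = −0.5·ln(0.666667) − 0.25·ln(0.777778) = −0.5·(-0.405465) − 0.25·(-0.251314) = 0.2656.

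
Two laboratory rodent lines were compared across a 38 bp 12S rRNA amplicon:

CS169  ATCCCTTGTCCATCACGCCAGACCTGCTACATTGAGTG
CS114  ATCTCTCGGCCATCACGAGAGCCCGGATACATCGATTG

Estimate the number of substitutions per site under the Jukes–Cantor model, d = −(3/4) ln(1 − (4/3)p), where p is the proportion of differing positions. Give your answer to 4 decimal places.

0.3241

The sequences differ at positions 4 (C/T), 7 (T/C), 9 (T/G), 18 (C/A), 19 (C/G), 22 (A/C), 25 (T/G), 27 (C/A), 33 (T/C), 36 (G/T).
p = 10/38 = 0.263158.
d = −0.75 · ln(1 − (4/3)·0.263158) = −0.75 · ln(0.649123) = −0.75 · (-0.432133) = 0.3241.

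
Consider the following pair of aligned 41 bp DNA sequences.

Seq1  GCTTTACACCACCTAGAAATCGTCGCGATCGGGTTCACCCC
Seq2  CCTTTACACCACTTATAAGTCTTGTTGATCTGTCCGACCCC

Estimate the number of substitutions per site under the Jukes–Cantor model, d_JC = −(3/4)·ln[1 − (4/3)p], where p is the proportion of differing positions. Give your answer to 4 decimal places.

The sequences differ at positions 1 (G/C), 13 (C/T), 16 (G/T), 19 (A/G), 22 (G/T), 24 (C/G), 25 (G/T), 26 (C/T), 31 (G/T), 33 (G/T), 34 (T/C), 35 (T/C), 36 (C/G).
p = 13/41 = 0.317073.
d = −0.75 · ln(1 − (4/3)·0.317073) = −0.75 · ln(0.577236) = −0.75 · (-0.549504) = 0.4121.

0.4121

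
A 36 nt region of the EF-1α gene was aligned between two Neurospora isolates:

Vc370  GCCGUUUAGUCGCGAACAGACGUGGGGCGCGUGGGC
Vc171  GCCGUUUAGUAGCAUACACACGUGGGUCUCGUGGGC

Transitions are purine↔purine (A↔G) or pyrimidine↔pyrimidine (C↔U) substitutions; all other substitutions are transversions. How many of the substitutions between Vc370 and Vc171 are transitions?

1

Differing sites — 11:C/A (Tv); 14:G/A (Ti); 15:A/U (Tv); 19:G/C (Tv); 27:G/U (Tv); 29:G/U (Tv).
Of the 6 differences, 1 transition and 5 transversions, so the answer is 1.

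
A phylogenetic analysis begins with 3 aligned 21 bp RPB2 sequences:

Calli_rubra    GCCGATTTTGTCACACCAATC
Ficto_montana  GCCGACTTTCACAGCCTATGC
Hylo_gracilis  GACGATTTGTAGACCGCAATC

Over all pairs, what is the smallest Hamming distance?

Pairwise Hamming distances:
  Calli_rubra vs Ficto_montana: 8
  Calli_rubra vs Hylo_gracilis: 7
  Ficto_montana vs Hylo_gracilis: 10
The smallest is 7, between Calli_rubra and Hylo_gracilis.

7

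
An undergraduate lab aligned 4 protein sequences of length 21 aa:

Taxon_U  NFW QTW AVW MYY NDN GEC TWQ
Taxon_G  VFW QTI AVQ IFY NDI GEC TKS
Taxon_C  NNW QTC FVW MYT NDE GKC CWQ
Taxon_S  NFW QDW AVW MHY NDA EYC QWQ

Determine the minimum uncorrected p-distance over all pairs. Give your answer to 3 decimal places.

Pairwise Hamming distances:
  Taxon_U vs Taxon_G: 8
  Taxon_U vs Taxon_C: 7
  Taxon_U vs Taxon_S: 6
  Taxon_G vs Taxon_C: 13
  Taxon_G vs Taxon_S: 12
  Taxon_C vs Taxon_S: 10
The smallest is 6 mismatches, between Taxon_U and Taxon_S; p = 6/21 = 0.286.

0.286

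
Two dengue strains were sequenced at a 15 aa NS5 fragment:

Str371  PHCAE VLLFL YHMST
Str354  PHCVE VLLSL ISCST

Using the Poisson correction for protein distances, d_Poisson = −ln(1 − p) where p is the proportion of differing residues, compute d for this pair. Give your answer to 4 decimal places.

The sequences differ at positions 4 (A/V), 9 (F/S), 11 (Y/I), 12 (H/S), 13 (M/C).
p = 5/15 = 0.333333.
d = −ln(1 − 0.333333) = −ln(0.666667) = 0.4055.

0.4055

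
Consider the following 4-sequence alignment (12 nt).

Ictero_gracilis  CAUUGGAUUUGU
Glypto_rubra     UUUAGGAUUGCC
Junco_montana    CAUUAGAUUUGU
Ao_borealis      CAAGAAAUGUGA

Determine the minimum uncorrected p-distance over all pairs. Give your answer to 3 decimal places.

0.083

Pairwise Hamming distances:
  Ictero_gracilis vs Glypto_rubra: 6
  Ictero_gracilis vs Junco_montana: 1
  Ictero_gracilis vs Ao_borealis: 6
  Glypto_rubra vs Junco_montana: 7
  Glypto_rubra vs Ao_borealis: 10
  Junco_montana vs Ao_borealis: 5
The smallest is 1 mismatch, between Ictero_gracilis and Junco_montana; p = 1/12 = 0.083.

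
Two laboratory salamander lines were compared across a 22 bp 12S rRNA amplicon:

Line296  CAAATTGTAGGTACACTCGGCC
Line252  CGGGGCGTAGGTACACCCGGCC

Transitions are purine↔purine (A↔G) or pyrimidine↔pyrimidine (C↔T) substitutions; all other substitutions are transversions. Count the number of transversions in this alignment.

Differing sites — 2:A/G (Ti); 3:A/G (Ti); 4:A/G (Ti); 5:T/G (Tv); 6:T/C (Ti); 17:T/C (Ti).
Of the 6 differences, 5 transitions and 1 transversion, so the answer is 1.

1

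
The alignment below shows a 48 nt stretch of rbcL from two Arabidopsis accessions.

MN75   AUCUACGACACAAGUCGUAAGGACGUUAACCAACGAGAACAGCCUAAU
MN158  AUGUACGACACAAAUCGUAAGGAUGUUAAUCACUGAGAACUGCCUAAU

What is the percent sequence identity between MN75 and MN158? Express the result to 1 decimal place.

85.4%

The sequences differ at positions 3 (C/G), 14 (G/A), 24 (C/U), 30 (C/U), 33 (A/C), 34 (C/U), 41 (A/U).
41 of the 48 sites match, so the percent identity is 41/48 × 100 = 85.4%.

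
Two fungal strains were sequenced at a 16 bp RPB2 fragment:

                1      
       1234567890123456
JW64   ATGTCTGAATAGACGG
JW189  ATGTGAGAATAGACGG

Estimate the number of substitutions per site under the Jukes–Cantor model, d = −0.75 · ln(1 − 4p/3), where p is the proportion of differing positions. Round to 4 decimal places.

The sequences differ at positions 5 (C/G), 6 (T/A).
p = 2/16 = 0.125000.
d = −0.75 · ln(1 − (4/3)·0.125000) = −0.75 · ln(0.833333) = −0.75 · (-0.182322) = 0.1367.

0.1367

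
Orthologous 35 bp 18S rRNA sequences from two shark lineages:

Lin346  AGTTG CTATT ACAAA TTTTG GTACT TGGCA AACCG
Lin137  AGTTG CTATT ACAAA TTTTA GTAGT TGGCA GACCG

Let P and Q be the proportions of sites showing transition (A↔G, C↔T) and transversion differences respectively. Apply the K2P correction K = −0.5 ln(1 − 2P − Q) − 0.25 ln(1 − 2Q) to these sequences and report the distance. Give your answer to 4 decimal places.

0.0918

Mismatches occur at site 20 (G/A, transition), site 24 (C/G, transversion), site 31 (A/G, transition).
Of the 3 differences, 2 transitions and 1 transversion over 35 sites: P = 2/35 = 0.057143, Q = 1/35 = 0.028571.
d = −0.5·ln(0.857143) − 0.25·ln(0.942858) = −0.5·(-0.154151) − 0.25·(-0.058840) = 0.0918.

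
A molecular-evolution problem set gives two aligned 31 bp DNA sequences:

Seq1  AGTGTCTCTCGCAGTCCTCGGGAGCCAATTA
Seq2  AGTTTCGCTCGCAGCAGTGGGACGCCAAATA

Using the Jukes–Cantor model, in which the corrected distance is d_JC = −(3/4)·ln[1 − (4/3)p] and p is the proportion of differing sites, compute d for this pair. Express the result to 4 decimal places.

Mismatches occur at site 4 (G↔T), site 7 (T↔G), site 15 (T↔C), site 16 (C↔A), site 17 (C↔G), site 19 (C↔G), site 22 (G↔A), site 23 (A↔C), site 29 (T↔A).
p = 9/31 = 0.290323.
d = −0.75 · ln(1 − (4/3)·0.290323) = −0.75 · ln(0.612903) = −0.75 · (-0.489549) = 0.3672.

0.3672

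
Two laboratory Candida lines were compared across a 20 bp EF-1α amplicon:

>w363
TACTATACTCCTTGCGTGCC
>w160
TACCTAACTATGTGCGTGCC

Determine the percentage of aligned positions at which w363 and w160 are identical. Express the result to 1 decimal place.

70.0%

Differing sites — 4:T/C; 5:A/T; 6:T/A; 10:C/A; 11:C/T; 12:T/G.
14 of the 20 sites match, so the percent identity is 14/20 × 100 = 70.0%.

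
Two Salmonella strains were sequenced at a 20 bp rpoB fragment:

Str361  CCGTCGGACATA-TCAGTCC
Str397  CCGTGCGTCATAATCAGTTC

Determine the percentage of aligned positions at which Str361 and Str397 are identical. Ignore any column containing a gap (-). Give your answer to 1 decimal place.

78.9%

Excluding the 1 gap column leaves 19 comparable sites.
Mismatches occur at site 5 (C/G), site 6 (G/C), site 8 (A/T), site 19 (C/T).
15 of the 19 comparable sites match, so the percent identity is 15/19 × 100 = 78.9%.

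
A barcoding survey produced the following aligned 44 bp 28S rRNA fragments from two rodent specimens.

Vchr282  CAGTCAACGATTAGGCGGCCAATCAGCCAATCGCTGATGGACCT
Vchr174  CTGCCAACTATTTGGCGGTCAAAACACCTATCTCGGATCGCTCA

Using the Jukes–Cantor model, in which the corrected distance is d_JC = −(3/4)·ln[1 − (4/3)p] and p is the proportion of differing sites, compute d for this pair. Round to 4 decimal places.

0.4975

Differing sites — 2:A/T; 4:T/C; 9:G/T; 13:A/T; 19:C/T; 23:T/A; 24:C/A; 25:A/C; 26:G/A; 29:A/T; 33:G/T; 35:T/G; 39:G/C; 41:A/C; 42:C/T; 44:T/A.
p = 16/44 = 0.363636.
d = −0.75 · ln(1 − (4/3)·0.363636) = −0.75 · ln(0.515152) = −0.75 · (-0.663293) = 0.4975.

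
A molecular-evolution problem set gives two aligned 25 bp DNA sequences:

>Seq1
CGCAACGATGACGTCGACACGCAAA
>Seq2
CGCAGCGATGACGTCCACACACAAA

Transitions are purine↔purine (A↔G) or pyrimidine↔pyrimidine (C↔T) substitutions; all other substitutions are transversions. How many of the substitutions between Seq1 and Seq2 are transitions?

Differing sites — 5:A/G (Ti); 16:G/C (Tv); 21:G/A (Ti).
Of the 3 differences, 2 transitions and 1 transversion, so the answer is 2.

2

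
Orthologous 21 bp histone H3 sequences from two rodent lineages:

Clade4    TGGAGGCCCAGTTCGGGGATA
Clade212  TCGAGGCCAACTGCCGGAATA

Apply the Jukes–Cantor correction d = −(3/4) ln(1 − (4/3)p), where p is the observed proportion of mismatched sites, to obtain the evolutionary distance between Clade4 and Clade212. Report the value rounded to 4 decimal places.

0.3597

The sequences differ at positions 2 (G/C), 9 (C/A), 11 (G/C), 13 (T/G), 15 (G/C), 18 (G/A).
p = 6/21 = 0.285714.
d = −0.75 · ln(1 − (4/3)·0.285714) = −0.75 · ln(0.619048) = −0.75 · (-0.479572) = 0.3597.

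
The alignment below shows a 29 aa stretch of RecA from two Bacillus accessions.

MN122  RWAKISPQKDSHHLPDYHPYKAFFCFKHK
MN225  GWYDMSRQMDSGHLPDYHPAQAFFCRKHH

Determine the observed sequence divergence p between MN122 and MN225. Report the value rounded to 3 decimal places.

0.379

The sequences differ at positions 1 (R/G), 3 (A/Y), 4 (K/D), 5 (I/M), 7 (P/R), 9 (K/M), 12 (H/G), 20 (Y/A), 21 (K/Q), 26 (F/R), 29 (K/H).
There are 11 differences over 29 sites, so p = 11/29 = 0.379.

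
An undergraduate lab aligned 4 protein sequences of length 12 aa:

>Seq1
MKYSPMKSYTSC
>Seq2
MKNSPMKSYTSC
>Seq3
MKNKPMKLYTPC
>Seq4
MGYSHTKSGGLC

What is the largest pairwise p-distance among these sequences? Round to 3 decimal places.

Pairwise Hamming distances:
  Seq1 vs Seq2: 1
  Seq1 vs Seq3: 4
  Seq1 vs Seq4: 6
  Seq2 vs Seq3: 3
  Seq2 vs Seq4: 7
  Seq3 vs Seq4: 9
The largest is 9 mismatches, between Seq3 and Seq4; p = 9/12 = 0.750.

0.750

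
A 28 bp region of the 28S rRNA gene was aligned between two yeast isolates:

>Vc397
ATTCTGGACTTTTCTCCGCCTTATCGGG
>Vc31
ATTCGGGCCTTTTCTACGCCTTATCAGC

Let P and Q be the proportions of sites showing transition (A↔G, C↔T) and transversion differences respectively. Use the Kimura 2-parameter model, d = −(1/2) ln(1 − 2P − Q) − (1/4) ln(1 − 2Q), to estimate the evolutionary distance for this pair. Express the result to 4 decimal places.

Mismatches occur at site 5 (T↔G, transversion), site 8 (A↔C, transversion), site 16 (C↔A, transversion), site 26 (G↔A, transition), site 28 (G↔C, transversion).
Of the 5 differences, 1 transition and 4 transversions over 28 sites: P = 1/28 = 0.035714, Q = 4/28 = 0.142857.
d = −0.5·ln(0.785715) − 0.25·ln(0.714286) = −0.5·(-0.241161) − 0.25·(-0.336472) = 0.2047.

0.2047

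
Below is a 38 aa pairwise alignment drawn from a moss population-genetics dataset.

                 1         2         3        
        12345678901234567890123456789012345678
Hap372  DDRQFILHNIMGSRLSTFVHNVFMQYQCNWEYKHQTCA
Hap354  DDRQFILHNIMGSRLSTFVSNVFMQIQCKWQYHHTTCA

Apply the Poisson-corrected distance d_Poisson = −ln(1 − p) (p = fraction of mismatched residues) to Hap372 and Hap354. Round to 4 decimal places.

The sequences differ at positions 20 (H/S), 26 (Y/I), 29 (N/K), 31 (E/Q), 33 (K/H), 35 (Q/T).
p = 6/38 = 0.157895.
d = −ln(1 − 0.157895) = −ln(0.842105) = 0.1719.

0.1719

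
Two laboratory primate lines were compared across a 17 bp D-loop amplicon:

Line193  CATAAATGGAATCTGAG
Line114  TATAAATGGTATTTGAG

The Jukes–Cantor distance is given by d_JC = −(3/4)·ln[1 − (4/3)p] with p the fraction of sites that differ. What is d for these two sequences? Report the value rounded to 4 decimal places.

The sequences differ at positions 1 (C/T), 10 (A/T), 13 (C/T).
p = 3/17 = 0.176471.
d = −0.75 · ln(1 − (4/3)·0.176471) = −0.75 · ln(0.764705) = −0.75 · (-0.268265) = 0.2012.

0.2012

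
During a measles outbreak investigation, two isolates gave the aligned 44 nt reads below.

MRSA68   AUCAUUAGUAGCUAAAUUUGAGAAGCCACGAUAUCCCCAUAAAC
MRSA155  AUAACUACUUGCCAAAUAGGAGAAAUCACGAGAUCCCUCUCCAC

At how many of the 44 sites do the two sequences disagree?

Differing sites — 3:C/A; 5:U/C; 8:G/C; 10:A/U; 13:U/C; 18:U/A; 19:U/G; 25:G/A; 26:C/U; 32:U/G; 38:C/U; 39:A/C; 41:A/C; 42:A/C.
That gives 14 mismatches out of 44 aligned sites, so the Hamming distance is 14.

14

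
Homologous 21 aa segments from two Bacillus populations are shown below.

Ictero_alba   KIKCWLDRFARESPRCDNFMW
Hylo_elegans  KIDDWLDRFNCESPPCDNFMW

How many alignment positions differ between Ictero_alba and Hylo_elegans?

5

Differing sites — 3:K/D; 4:C/D; 10:A/N; 11:R/C; 15:R/P.
That gives 5 mismatches out of 21 aligned sites, so the Hamming distance is 5.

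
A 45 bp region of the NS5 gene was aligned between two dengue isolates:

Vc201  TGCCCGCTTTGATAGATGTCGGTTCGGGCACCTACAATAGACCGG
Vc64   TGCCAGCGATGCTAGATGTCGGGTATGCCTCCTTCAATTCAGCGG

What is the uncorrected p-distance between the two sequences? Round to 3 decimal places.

0.289

The sequences differ at positions 5 (C/A), 8 (T/G), 9 (T/A), 12 (A/C), 23 (T/G), 25 (C/A), 26 (G/T), 28 (G/C), 30 (A/T), 34 (A/T), 39 (A/T), 40 (G/C), 42 (C/G).
There are 13 differences over 45 sites, so p = 13/45 = 0.289.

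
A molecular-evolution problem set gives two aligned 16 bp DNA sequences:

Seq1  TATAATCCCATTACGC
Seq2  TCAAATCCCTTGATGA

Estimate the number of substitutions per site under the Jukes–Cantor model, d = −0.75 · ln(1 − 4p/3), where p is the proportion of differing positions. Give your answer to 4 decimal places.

The sequences differ at positions 2 (A/C), 3 (T/A), 10 (A/T), 12 (T/G), 14 (C/T), 16 (C/A).
p = 6/16 = 0.375000.
d = −0.75 · ln(1 − (4/3)·0.375000) = −0.75 · ln(0.500000) = −0.75 · (-0.693147) = 0.5199.

0.5199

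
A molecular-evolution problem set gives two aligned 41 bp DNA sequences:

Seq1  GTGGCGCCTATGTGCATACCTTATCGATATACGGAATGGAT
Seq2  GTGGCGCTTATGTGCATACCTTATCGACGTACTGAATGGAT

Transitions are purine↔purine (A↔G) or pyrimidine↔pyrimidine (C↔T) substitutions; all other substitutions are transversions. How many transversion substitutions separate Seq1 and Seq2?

1

Differing sites — 8:C/T (Ti); 28:T/C (Ti); 29:A/G (Ti); 33:G/T (Tv).
Of the 4 differences, 3 transitions and 1 transversion, so the answer is 1.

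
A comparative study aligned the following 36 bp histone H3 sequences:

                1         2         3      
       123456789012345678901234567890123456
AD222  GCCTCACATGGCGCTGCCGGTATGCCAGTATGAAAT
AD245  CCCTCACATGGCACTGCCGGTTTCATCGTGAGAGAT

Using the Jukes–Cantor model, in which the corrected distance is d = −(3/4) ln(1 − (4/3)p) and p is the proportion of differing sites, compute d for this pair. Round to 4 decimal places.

0.3470

The sequences differ at positions 1 (G/C), 13 (G/A), 22 (A/T), 24 (G/C), 25 (C/A), 26 (C/T), 27 (A/C), 30 (A/G), 31 (T/A), 34 (A/G).
p = 10/36 = 0.277778.
d = −0.75 · ln(1 − (4/3)·0.277778) = −0.75 · ln(0.629629) = −0.75 · (-0.462625) = 0.3470.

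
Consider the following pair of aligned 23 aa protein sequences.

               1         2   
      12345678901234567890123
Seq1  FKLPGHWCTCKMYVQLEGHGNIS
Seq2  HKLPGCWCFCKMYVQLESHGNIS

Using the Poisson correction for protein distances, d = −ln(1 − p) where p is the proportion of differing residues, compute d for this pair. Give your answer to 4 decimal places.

0.1911

Mismatches occur at site 1 (F→H), site 6 (H→C), site 9 (T→F), site 18 (G→S).
p = 4/23 = 0.173913.
d = −ln(1 − 0.173913) = −ln(0.826087) = 0.1911.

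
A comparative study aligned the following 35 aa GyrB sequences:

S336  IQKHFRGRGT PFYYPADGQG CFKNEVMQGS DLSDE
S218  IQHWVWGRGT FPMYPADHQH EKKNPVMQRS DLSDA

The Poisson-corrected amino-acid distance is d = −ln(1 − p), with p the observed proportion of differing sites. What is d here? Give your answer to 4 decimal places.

0.5108

The sequences differ at positions 3 (K/H), 4 (H/W), 5 (F/V), 6 (R/W), 11 (P/F), 12 (F/P), 13 (Y/M), 18 (G/H), 20 (G/H), 21 (C/E), 22 (F/K), 25 (E/P), 29 (G/R), 35 (E/A).
p = 14/35 = 0.400000.
d = −ln(1 − 0.400000) = −ln(0.600000) = 0.5108.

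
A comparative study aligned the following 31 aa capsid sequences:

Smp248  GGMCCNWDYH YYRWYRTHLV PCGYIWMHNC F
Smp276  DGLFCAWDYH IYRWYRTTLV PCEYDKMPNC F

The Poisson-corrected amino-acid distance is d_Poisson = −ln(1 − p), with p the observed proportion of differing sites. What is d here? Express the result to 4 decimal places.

The sequences differ at positions 1 (G/D), 3 (M/L), 4 (C/F), 6 (N/A), 11 (Y/I), 18 (H/T), 23 (G/E), 25 (I/D), 26 (W/K), 28 (H/P).
p = 10/31 = 0.322581.
d = −ln(1 − 0.322581) = −ln(0.677419) = 0.3895.

0.3895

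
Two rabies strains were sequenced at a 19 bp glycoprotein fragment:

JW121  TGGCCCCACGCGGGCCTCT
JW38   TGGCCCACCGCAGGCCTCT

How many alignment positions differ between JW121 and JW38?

Differing sites — 7:C/A; 8:A/C; 12:G/A.
That gives 3 mismatches out of 19 aligned sites, so the Hamming distance is 3.

3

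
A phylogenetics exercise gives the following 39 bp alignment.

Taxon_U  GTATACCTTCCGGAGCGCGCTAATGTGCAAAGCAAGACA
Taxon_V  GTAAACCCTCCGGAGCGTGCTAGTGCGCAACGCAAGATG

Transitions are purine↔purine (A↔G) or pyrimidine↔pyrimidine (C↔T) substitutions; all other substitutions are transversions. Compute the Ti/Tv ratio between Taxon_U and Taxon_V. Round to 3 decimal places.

Differing sites — 4:T/A (Tv); 8:T/C (Ti); 18:C/T (Ti); 23:A/G (Ti); 26:T/C (Ti); 31:A/C (Tv); 38:C/T (Ti); 39:A/G (Ti).
Of the 8 differences, 6 transitions and 2 transversions, so Ti/Tv = 6/2 = 3.000.

3.000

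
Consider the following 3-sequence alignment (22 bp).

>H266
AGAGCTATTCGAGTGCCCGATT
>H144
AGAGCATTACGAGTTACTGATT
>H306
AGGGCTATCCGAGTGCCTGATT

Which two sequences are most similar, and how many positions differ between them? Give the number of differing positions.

3

Pairwise Hamming distances:
  H266 vs H144: 6
  H266 vs H306: 3
  H144 vs H306: 6
The smallest is 3, between H266 and H306.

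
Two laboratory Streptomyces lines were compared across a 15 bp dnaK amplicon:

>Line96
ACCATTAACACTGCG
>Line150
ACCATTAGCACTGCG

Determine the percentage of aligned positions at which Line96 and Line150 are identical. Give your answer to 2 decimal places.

93.33%

The sequences differ at position 8 (A/G).
14 of the 15 sites match, so the percent identity is 14/15 × 100 = 93.33%.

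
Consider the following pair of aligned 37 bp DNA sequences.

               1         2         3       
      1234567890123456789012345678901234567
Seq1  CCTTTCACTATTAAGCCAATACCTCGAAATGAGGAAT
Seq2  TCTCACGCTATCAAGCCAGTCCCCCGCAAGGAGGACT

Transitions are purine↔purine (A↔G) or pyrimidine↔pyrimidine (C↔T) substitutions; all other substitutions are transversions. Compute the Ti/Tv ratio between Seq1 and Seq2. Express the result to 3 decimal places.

Differing sites — 1:C/T (Ti); 4:T/C (Ti); 5:T/A (Tv); 7:A/G (Ti); 12:T/C (Ti); 19:A/G (Ti); 21:A/C (Tv); 24:T/C (Ti); 27:A/C (Tv); 30:T/G (Tv); 36:A/C (Tv).
Of the 11 differences, 6 transitions and 5 transversions, so Ti/Tv = 6/5 = 1.200.

1.200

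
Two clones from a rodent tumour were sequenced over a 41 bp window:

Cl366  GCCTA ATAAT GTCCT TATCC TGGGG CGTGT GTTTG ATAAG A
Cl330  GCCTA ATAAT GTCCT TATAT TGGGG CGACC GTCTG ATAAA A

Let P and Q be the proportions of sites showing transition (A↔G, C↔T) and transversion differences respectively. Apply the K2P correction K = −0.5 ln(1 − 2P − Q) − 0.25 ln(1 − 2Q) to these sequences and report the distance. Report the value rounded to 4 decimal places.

Mismatches occur at site 19 (C↔A, transversion), site 20 (C↔T, transition), site 28 (T↔A, transversion), site 29 (G↔C, transversion), site 30 (T↔C, transition), site 33 (T↔C, transition), site 40 (G↔A, transition).
Of the 7 differences, 4 transitions and 3 transversions over 41 sites: P = 4/41 = 0.097561, Q = 3/41 = 0.073171.
d = −0.5·ln(0.731707) − 0.25·ln(0.853658) = −0.5·(-0.312375) − 0.25·(-0.158225) = 0.1957.

0.1957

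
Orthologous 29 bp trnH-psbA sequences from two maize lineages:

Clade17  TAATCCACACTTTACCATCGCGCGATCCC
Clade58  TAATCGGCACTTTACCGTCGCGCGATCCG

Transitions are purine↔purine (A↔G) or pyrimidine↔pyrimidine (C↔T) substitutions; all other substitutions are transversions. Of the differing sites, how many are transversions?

2

Mismatches occur at site 6 (C↔G, transversion), site 7 (A↔G, transition), site 17 (A↔G, transition), site 29 (C↔G, transversion).
Of the 4 differences, 2 transitions and 2 transversions, so the answer is 2.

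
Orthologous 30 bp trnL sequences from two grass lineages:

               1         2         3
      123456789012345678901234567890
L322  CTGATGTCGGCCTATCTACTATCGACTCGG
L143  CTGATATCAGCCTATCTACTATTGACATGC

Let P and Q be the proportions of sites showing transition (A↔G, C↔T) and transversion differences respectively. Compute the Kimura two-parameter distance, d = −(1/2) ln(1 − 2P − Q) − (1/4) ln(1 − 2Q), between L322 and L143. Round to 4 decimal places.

The sequences differ at positions 6 (G/A, transition), 9 (G/A, transition), 23 (C/T, transition), 27 (T/A, transversion), 28 (C/T, transition), 30 (G/C, transversion).
Of the 6 differences, 4 transitions and 2 transversions over 30 sites: P = 4/30 = 0.133333, Q = 2/30 = 0.066667.
d = −0.5·ln(0.666667) − 0.25·ln(0.866666) = −0.5·(-0.405465) − 0.25·(-0.143102) = 0.2385.

0.2385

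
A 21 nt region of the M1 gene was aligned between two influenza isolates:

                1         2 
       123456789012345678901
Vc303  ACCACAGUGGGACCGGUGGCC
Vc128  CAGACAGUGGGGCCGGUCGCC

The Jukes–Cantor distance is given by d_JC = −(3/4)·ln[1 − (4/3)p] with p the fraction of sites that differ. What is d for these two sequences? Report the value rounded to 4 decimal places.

Mismatches occur at site 1 (A→C), site 2 (C→A), site 3 (C→G), site 12 (A→G), site 18 (G→C).
p = 5/21 = 0.238095.
d = −0.75 · ln(1 − (4/3)·0.238095) = −0.75 · ln(0.682540) = −0.75 · (-0.381934) = 0.2865.

0.2865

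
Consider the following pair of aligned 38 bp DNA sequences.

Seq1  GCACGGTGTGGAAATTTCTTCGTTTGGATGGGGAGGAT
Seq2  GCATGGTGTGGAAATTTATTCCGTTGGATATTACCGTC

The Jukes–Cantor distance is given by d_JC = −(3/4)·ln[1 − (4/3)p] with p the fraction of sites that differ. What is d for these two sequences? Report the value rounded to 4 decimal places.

0.4099

The sequences differ at positions 4 (C/T), 18 (C/A), 22 (G/C), 23 (T/G), 30 (G/A), 31 (G/T), 32 (G/T), 33 (G/A), 34 (A/C), 35 (G/C), 37 (A/T), 38 (T/C).
p = 12/38 = 0.315789.
d = −0.75 · ln(1 − (4/3)·0.315789) = −0.75 · ln(0.578948) = −0.75 · (-0.546543) = 0.4099.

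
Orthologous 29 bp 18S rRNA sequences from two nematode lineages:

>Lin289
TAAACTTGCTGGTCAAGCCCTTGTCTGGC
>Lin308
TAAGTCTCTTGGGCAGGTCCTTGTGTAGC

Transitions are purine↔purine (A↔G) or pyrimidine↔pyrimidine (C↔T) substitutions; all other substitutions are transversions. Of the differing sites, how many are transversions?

Differing sites — 4:A/G (Ti); 5:C/T (Ti); 6:T/C (Ti); 8:G/C (Tv); 9:C/T (Ti); 13:T/G (Tv); 16:A/G (Ti); 18:C/T (Ti); 25:C/G (Tv); 27:G/A (Ti).
Of the 10 differences, 7 transitions and 3 transversions, so the answer is 3.

3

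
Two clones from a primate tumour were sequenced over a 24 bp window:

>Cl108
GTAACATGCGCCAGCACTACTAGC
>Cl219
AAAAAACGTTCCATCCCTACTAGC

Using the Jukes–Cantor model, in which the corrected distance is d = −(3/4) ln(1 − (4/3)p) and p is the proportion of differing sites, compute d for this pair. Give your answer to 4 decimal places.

0.4408

The sequences differ at positions 1 (G/A), 2 (T/A), 5 (C/A), 7 (T/C), 9 (C/T), 10 (G/T), 14 (G/T), 16 (A/C).
p = 8/24 = 0.333333.
d = −0.75 · ln(1 − (4/3)·0.333333) = −0.75 · ln(0.555556) = −0.75 · (-0.587786) = 0.4408.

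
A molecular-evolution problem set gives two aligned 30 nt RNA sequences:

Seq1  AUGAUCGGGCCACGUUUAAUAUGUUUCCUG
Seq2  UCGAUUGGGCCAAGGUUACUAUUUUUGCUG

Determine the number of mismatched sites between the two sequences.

Differing sites — 1:A/U; 2:U/C; 6:C/U; 13:C/A; 15:U/G; 19:A/C; 23:G/U; 27:C/G.
That gives 8 mismatches out of 30 aligned sites, so the Hamming distance is 8.

8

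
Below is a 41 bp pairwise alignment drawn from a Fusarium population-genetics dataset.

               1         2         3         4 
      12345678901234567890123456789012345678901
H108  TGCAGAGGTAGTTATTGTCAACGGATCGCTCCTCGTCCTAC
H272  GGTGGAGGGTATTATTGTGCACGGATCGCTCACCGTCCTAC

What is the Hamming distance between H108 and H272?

Differing sites — 1:T/G; 3:C/T; 4:A/G; 9:T/G; 10:A/T; 11:G/A; 19:C/G; 20:A/C; 32:C/A; 33:T/C.
That gives 10 mismatches out of 41 aligned sites, so the Hamming distance is 10.

10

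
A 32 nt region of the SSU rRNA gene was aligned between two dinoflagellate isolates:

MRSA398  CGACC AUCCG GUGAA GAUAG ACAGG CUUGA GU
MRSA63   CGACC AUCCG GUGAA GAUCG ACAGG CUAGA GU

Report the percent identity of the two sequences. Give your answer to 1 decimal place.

93.8%

The sequences differ at positions 19 (A/C), 28 (U/A).
30 of the 32 sites match, so the percent identity is 30/32 × 100 = 93.8%.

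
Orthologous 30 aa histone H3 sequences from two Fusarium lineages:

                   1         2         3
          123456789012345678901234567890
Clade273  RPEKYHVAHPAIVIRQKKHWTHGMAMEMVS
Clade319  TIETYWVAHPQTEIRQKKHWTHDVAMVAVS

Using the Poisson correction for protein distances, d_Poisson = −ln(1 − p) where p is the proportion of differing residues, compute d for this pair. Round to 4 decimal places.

Mismatches occur at site 1 (R→T), site 2 (P→I), site 4 (K→T), site 6 (H→W), site 11 (A→Q), site 12 (I→T), site 13 (V→E), site 23 (G→D), site 24 (M→V), site 27 (E→V), site 28 (M→A).
p = 11/30 = 0.366667.
d = −ln(1 − 0.366667) = −ln(0.633333) = 0.4568.

0.4568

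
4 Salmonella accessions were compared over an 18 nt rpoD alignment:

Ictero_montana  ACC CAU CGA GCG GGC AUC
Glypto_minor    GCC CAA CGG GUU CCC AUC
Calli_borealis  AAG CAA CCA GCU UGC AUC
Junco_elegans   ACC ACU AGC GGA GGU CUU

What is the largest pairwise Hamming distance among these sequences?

Pairwise Hamming distances:
  Ictero_montana vs Glypto_minor: 7
  Ictero_montana vs Calli_borealis: 6
  Ictero_montana vs Junco_elegans: 9
  Glypto_minor vs Calli_borealis: 8
  Glypto_minor vs Junco_elegans: 13
  Calli_borealis vs Junco_elegans: 14
The largest is 14, between Calli_borealis and Junco_elegans.

14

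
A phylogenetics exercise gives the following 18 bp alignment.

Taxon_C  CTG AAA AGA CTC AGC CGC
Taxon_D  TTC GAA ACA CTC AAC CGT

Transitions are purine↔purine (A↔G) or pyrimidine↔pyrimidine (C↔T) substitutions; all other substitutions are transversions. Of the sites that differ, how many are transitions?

4

Mismatches occur at site 1 (C/T, transition), site 3 (G/C, transversion), site 4 (A/G, transition), site 8 (G/C, transversion), site 14 (G/A, transition), site 18 (C/T, transition).
Of the 6 differences, 4 transitions and 2 transversions, so the answer is 4.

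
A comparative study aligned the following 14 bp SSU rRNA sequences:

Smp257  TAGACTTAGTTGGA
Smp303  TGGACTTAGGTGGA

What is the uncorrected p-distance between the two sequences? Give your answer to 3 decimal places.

Mismatches occur at site 2 (A→G), site 10 (T→G).
There are 2 differences over 14 sites, so p = 2/14 = 0.143.

0.143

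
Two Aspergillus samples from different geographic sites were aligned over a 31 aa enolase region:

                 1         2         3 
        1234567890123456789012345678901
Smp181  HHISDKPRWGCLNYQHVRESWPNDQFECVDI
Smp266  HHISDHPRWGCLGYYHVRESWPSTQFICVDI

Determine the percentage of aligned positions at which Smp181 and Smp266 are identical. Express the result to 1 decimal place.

Differing sites — 6:K/H; 13:N/G; 15:Q/Y; 23:N/S; 24:D/T; 27:E/I.
25 of the 31 sites match, so the percent identity is 25/31 × 100 = 80.6%.

80.6%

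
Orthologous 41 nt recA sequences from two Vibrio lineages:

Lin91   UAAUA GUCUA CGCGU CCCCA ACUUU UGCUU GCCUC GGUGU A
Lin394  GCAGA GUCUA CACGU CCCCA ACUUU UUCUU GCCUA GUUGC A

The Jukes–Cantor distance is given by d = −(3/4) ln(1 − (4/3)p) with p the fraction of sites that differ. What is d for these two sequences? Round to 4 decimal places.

0.2260

Mismatches occur at site 1 (U→G), site 2 (A→C), site 4 (U→G), site 12 (G→A), site 27 (G→U), site 35 (C→A), site 37 (G→U), site 40 (U→C).
p = 8/41 = 0.195122.
d = −0.75 · ln(1 − (4/3)·0.195122) = −0.75 · ln(0.739837) = −0.75 · (-0.301325) = 0.2260.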